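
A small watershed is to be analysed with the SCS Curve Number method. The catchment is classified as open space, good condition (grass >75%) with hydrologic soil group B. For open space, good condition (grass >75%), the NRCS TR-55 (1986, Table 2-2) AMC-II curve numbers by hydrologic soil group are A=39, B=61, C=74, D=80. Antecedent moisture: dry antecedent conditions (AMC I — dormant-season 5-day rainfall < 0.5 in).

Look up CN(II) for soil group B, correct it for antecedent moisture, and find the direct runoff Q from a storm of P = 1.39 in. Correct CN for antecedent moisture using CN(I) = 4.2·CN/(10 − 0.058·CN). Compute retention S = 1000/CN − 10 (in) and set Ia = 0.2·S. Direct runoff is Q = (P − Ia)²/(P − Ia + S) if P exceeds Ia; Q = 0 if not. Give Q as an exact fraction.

Q = 0 in ≈ 0.000 in

NRCS table: open space, good condition (grass >75%), soil group B → CN(II) = 61
CN(I) from CN(II)=61: (4.2·61)/(10 − 0.058·61) = 42700/1077 ≈ 39.647
Retention S: 1000/CN − 10 with CN=39.647 → S = 6500/427 ≈ 15.222 in
Ia = 0.2S: 0.2·15.222 = 3.044 in (exactly 1300/427)
P = 1.390 ≤ Ia = 3.044 in: entire storm abstracted, Q = 0.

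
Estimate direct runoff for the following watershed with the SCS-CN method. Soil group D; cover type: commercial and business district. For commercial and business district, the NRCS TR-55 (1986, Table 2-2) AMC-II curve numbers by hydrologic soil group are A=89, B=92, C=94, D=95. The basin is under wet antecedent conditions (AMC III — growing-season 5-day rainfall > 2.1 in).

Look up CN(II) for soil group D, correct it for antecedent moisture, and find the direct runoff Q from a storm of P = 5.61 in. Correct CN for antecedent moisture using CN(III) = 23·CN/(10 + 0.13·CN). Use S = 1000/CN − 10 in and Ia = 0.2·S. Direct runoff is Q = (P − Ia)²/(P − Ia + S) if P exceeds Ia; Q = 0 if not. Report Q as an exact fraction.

Q = 59125326649/11062960900 in ≈ 5.344 in

NRCS table: commercial and business district, soil group D → CN(II) = 95
Adjust CN=95 to AMC III: 23·95/(10 + 0.13·95) → 2185 ÷ (447/20) = 43700/447 ≈ 97.763
Retention S: 1000/CN − 10 with CN=97.763 → S = 100/437 ≈ 0.229 in
Ia = 0.2·(100/437) = 20/437 in ≈ 0.046 in
P − Ia = 5.610 − 0.046 = 243157/43700 ≈ 5.564 in (> 0, runoff occurs)
Q = (243157/43700)²/((243157/43700) + 100/437) = (59125326649/1909690000)/(253157/43700) = 59125326649/11062960900 in ≈ 5.344 in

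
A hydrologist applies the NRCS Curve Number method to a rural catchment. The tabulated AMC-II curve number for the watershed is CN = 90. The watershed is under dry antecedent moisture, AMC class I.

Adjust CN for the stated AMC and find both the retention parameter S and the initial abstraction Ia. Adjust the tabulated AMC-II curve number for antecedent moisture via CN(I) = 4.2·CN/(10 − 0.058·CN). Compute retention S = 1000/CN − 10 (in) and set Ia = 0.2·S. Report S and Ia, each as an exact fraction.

CN(I) from CN(II)=90: (4.2·90)/(10 − 0.058·90) = 18900/239 ≈ 79.079
S = 1000/(18900/239) − 10 = 500/189 in ≈ 2.646 in
Ia = 0.2S: 0.2·2.646 = 0.529 in (exactly 100/189)

S = 500/189 in ≈ 2.646 in; Ia = 100/189 in ≈ 0.529 in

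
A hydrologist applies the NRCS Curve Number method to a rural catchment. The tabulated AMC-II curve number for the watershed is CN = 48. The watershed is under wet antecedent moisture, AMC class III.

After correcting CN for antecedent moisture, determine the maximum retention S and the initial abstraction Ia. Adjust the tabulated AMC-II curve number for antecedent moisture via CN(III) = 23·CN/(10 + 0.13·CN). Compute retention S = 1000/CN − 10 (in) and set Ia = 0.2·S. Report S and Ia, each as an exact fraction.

Adjust CN=48 to AMC III: 23·48/(10 + 0.13·48) → 1104 ÷ (406/25) = 13800/203 ≈ 67.980
Retention S: 1000/CN − 10 with CN=67.980 → S = 325/69 ≈ 4.710 in
Ia = 0.2·(325/69) = 65/69 in ≈ 0.942 in

S = 325/69 in ≈ 4.710 in; Ia = 65/69 in ≈ 0.942 in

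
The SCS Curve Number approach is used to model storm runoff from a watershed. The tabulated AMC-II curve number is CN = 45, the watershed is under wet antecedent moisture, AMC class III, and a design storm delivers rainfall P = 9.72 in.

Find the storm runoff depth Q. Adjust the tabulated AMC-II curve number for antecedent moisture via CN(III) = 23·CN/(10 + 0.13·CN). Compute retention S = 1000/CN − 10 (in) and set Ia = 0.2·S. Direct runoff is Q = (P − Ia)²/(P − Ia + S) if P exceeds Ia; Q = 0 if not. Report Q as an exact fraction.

Q = 2007129601/374157675 in ≈ 5.364 in

Wet (AMC III): CN(III) = 23·45/(10 + 0.13·45) = 1035/(317/20) = 20700/317 ≈ 65.300
Retention S: 1000/CN − 10 with CN=65.300 → S = 1100/207 ≈ 5.314 in
Initial abstraction Ia = S/5 = (1100/207)/5 = 220/207 ≈ 1.063 in
Since P=9.720 > Ia=1.063: effective rainfall P−Ia = 44801/5175 in
Runoff Q = (P−Ia)²/(P−Ia+S) = (8.657)²/(8.657+5.314) = 2007129601/374157675 ≈ 5.364 in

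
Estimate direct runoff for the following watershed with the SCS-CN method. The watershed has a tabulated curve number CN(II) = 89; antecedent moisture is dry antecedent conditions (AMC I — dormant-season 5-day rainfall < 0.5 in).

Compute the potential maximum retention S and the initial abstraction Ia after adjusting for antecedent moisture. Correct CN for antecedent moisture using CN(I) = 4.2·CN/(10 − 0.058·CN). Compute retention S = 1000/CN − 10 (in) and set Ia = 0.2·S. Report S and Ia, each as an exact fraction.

Dry (AMC I): CN(I) = 4.2·89/(10 − 0.058·89) = (1869/5)/(2419/500) = 186900/2419 ≈ 77.263
S = 1000/(186900/2419) − 10 = 5500/1869 in ≈ 2.943 in
Ia = 0.2S: 0.2·2.943 = 0.589 in (exactly 1100/1869)

S = 5500/1869 in ≈ 2.943 in; Ia = 1100/1869 in ≈ 0.589 in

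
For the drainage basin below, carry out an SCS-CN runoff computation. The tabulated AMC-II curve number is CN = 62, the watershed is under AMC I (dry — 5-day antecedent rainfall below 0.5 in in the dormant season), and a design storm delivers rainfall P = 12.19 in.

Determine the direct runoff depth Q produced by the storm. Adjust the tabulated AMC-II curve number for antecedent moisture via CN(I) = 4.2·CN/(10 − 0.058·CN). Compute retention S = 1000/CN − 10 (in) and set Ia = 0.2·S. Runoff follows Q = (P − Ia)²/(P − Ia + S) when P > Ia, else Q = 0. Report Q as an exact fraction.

Q = 364295537761/101137341900 in ≈ 3.602 in

Adjust CN=62 to AMC I: 4.2·62/(10 − 0.058·62) → (1302/5) ÷ (1601/250) = 65100/1601 ≈ 40.662
S = 1000/(65100/1601) − 10 = 9500/651 in ≈ 14.593 in
Ia = 0.2·(9500/651) = 1900/651 in ≈ 2.919 in
Since P=12.190 > Ia=2.919: effective rainfall P−Ia = 603569/65100 in
Runoff Q = (P−Ia)²/(P−Ia+S) = (9.271)²/(9.271+14.593) = 364295537761/101137341900 ≈ 3.602 in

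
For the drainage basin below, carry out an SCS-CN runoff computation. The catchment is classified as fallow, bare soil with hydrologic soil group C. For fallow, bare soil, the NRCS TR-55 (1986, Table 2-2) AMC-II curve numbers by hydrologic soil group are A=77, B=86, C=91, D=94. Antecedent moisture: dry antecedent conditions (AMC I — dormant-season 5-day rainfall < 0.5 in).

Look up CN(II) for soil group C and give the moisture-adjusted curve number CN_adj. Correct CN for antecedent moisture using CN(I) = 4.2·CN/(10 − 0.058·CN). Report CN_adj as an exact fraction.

NRCS table: fallow, bare soil, soil group C → CN(II) = 91
CN(I) from CN(II)=91: (4.2·91)/(10 − 0.058·91) = 63700/787 ≈ 80.940

CN_adj = 63700/787 ≈ 80.940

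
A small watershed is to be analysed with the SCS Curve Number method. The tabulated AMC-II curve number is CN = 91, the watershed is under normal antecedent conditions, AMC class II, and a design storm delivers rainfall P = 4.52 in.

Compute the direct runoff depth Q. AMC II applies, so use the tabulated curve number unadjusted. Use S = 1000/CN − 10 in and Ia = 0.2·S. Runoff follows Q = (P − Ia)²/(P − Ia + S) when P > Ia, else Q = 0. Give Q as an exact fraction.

Q = 96687889/27488825 in ≈ 3.517 in

AMC II — tabulated CN = 91 applies directly.
S = 1000/91 − 10 = 90/91 in ≈ 0.989 in
Initial abstraction Ia = S/5 = (90/91)/5 = 18/91 ≈ 0.198 in
P − Ia = 4.520 − 0.198 = 9833/2275 ≈ 4.322 in (> 0, runoff occurs)
Q = (9833/2275)²/((9833/2275) + 90/91) = (96687889/5175625)/(12083/2275) = 96687889/27488825 in ≈ 3.517 in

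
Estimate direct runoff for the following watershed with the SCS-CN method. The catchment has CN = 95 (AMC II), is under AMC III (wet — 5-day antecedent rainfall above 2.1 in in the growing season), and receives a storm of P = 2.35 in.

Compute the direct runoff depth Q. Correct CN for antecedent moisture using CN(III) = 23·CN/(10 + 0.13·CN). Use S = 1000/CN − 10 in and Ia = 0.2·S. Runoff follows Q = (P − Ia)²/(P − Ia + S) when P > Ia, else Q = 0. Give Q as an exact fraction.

Adjust CN=95 to AMC III: 23·95/(10 + 0.13·95) → 2185 ÷ (447/20) = 43700/447 ≈ 97.763
S = 1000/(43700/447) − 10 = 100/437 in ≈ 0.229 in
Initial abstraction Ia = S/5 = (100/437)/5 = 20/437 ≈ 0.046 in
P − Ia = 2.350 − 0.046 = 20139/8740 ≈ 2.304 in (> 0, runoff occurs)
Q = (20139/8740)²/((20139/8740) + 100/437) = (405579321/76387600)/(22139/8740) = 405579321/193494860 in ≈ 2.096 in

Q = 405579321/193494860 in ≈ 2.096 in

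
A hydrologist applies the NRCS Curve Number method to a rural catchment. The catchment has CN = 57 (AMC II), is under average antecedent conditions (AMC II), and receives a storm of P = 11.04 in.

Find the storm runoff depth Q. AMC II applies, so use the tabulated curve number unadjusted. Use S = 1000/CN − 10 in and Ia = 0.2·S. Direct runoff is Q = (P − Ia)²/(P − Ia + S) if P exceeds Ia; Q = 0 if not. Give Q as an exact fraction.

Q = 46117681/8668275 in ≈ 5.320 in

Average conditions: CN = 57 (no AMC adjustment).
Retention S: 1000/CN − 10 with CN=57.000 → S = 430/57 ≈ 7.544 in
Ia = 0.2S: 0.2·7.544 = 1.509 in (exactly 86/57)
Excess rainfall: 11.040 − 1.509 = 9.531 in; P > Ia so Q > 0
Runoff Q = (P−Ia)²/(P−Ia+S) = (9.531)²/(9.531+7.544) = 46117681/8668275 ≈ 5.320 in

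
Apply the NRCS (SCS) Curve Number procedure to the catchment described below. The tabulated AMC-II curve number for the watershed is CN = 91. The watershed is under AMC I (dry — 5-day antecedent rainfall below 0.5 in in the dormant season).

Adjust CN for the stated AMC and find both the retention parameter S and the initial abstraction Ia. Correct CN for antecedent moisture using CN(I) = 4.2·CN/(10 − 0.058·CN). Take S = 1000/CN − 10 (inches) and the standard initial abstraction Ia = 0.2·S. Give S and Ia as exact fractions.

Adjust CN=91 to AMC I: 4.2·91/(10 − 0.058·91) → (1911/5) ÷ (2361/500) = 63700/787 ≈ 80.940
S = 1000/(63700/787) − 10 = 1500/637 in ≈ 2.355 in
Ia = 0.2S: 0.2·2.355 = 0.471 in (exactly 300/637)

S = 1500/637 in ≈ 2.355 in; Ia = 300/637 in ≈ 0.471 in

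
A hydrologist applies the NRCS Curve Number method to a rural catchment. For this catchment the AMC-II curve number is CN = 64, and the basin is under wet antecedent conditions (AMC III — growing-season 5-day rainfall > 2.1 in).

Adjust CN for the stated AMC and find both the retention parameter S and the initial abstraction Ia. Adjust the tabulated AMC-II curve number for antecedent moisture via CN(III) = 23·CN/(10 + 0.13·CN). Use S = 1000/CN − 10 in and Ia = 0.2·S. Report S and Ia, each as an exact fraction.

CN(III) from CN(II)=64: (23·64)/(10 + 0.13·64) = 18400/229 ≈ 80.349
Max retention: S = 1000/(18400/229) − 10 = 225/92 in (≈ 2.446 in)
Initial abstraction Ia = S/5 = (225/92)/5 = 45/92 ≈ 0.489 in

S = 225/92 in ≈ 2.446 in; Ia = 45/92 in ≈ 0.489 in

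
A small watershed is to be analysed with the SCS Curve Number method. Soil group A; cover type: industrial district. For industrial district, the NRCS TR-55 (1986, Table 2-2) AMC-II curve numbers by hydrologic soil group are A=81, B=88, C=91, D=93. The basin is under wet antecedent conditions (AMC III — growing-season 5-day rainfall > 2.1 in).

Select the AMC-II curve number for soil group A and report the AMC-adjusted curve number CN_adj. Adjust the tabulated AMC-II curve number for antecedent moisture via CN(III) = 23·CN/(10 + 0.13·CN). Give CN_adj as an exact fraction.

NRCS table: industrial district, soil group A → CN(II) = 81
CN(III) from CN(II)=81: (23·81)/(10 + 0.13·81) = 186300/2053 ≈ 90.745

CN_adj = 186300/2053 ≈ 90.745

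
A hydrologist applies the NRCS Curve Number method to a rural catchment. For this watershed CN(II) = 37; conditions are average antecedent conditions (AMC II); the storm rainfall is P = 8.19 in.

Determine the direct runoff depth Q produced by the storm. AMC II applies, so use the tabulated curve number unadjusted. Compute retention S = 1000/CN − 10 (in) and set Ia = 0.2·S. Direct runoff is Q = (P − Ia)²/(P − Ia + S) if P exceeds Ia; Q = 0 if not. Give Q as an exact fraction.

Q = 236883/225700 in ≈ 1.050 in

Average conditions: CN = 37 (no AMC adjustment).
Max retention: S = 1000/37 − 10 = 630/37 in (≈ 17.027 in)
Ia = 0.2·(630/37) = 126/37 in ≈ 3.405 in
P − Ia = 8.190 − 3.405 = 17703/3700 ≈ 4.785 in (> 0, runoff occurs)
Runoff Q = (P−Ia)²/(P−Ia+S) = (4.785)²/(4.785+17.027) = 236883/225700 ≈ 1.050 in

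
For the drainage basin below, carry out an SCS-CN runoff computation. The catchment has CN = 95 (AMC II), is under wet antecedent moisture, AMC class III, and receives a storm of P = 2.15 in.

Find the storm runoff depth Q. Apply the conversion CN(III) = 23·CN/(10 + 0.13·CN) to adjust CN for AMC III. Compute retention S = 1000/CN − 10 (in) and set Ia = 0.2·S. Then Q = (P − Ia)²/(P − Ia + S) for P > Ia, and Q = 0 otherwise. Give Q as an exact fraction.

Q = 338228881/178217340 in ≈ 1.898 in

Wet (AMC III): CN(III) = 23·95/(10 + 0.13·95) = 2185/(447/20) = 43700/447 ≈ 97.763
Max retention: S = 1000/(43700/447) − 10 = 100/437 in (≈ 0.229 in)
Ia = 0.2·(100/437) = 20/437 in ≈ 0.046 in
Excess rainfall: 2.150 − 0.046 = 2.104 in; P > Ia so Q > 0
Q: (18391/8740)² ÷ (20391/8740) = 338228881/178217340 in (≈ 1.898 in)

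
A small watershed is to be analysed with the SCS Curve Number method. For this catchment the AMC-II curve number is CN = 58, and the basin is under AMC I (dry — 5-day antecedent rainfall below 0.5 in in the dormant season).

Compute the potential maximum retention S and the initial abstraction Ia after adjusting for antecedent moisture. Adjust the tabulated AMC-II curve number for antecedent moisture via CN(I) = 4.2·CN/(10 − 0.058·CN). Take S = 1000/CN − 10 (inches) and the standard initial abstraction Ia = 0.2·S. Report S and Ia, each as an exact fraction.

S = 500/29 in ≈ 17.241 in; Ia = 100/29 in ≈ 3.448 in

Adjust CN=58 to AMC I: 4.2·58/(10 − 0.058·58) → (1218/5) ÷ (1659/250) = 2900/79 ≈ 36.709
S = 1000/(2900/79) − 10 = 500/29 in ≈ 17.241 in
Initial abstraction Ia = S/5 = (500/29)/5 = 100/29 ≈ 3.448 in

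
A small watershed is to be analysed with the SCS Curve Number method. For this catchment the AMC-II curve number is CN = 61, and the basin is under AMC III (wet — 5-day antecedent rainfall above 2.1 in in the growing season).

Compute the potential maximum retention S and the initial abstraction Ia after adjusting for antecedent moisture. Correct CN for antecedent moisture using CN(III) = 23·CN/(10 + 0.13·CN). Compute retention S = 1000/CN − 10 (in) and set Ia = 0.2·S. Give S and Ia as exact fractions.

S = 3900/1403 in ≈ 2.780 in; Ia = 780/1403 in ≈ 0.556 in

Adjust CN=61 to AMC III: 23·61/(10 + 0.13·61) → 1403 ÷ (1793/100) = 140300/1793 ≈ 78.249
Retention S: 1000/CN − 10 with CN=78.249 → S = 3900/1403 ≈ 2.780 in
Ia = 0.2·(3900/1403) = 780/1403 in ≈ 0.556 in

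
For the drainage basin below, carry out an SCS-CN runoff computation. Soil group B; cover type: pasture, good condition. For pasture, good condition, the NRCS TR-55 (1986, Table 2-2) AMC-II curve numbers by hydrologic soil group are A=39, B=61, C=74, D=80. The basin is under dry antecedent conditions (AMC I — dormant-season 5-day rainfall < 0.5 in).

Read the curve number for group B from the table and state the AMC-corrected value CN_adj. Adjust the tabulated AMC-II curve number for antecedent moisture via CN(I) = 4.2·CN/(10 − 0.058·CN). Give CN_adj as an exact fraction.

NRCS table: pasture, good condition, soil group B → CN(II) = 61
CN(I) from CN(II)=61: (4.2·61)/(10 − 0.058·61) = 42700/1077 ≈ 39.647

CN_adj = 42700/1077 ≈ 39.647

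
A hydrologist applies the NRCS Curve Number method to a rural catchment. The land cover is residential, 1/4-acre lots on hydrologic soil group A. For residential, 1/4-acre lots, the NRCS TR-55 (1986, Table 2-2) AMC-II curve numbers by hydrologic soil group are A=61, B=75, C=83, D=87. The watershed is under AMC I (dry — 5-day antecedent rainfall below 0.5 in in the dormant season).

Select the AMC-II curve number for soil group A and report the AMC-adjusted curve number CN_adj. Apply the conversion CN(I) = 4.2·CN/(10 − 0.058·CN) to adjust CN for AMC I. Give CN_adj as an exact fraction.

CN_adj = 42700/1077 ≈ 39.647

NRCS table: residential, 1/4-acre lots, soil group A → CN(II) = 61
Adjust CN=61 to AMC I: 4.2·61/(10 − 0.058·61) → (1281/5) ÷ (3231/500) = 42700/1077 ≈ 39.647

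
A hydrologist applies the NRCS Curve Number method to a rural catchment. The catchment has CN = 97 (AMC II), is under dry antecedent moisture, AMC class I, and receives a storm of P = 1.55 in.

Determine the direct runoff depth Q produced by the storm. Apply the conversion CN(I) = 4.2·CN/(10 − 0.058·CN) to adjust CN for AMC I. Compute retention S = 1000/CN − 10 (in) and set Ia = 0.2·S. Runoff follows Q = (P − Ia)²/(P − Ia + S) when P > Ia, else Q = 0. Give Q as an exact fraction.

CN(I) from CN(II)=97: (4.2·97)/(10 − 0.058·97) = 67900/729 ≈ 93.141
Retention S: 1000/CN − 10 with CN=93.141 → S = 500/679 ≈ 0.736 in
Ia = 0.2S: 0.2·0.736 = 0.147 in (exactly 100/679)
Excess rainfall: 1.550 − 0.147 = 1.403 in; P > Ia so Q > 0
Q = (19049/13580)²/((19049/13580) + 500/679) = (362864401/184416400)/(29049/13580) = 362864401/394485420 in ≈ 0.920 in

Q = 362864401/394485420 in ≈ 0.920 in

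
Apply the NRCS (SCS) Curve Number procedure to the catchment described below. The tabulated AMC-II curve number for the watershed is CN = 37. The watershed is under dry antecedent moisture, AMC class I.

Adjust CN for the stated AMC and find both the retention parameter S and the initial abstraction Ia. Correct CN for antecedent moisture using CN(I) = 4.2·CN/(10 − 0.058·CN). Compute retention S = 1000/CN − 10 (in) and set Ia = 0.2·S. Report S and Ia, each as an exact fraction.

CN(I) from CN(II)=37: (4.2·37)/(10 − 0.058·37) = 3700/187 ≈ 19.786
Max retention: S = 1000/(3700/187) − 10 = 1500/37 in (≈ 40.541 in)
Ia = 0.2S: 0.2·40.541 = 8.108 in (exactly 300/37)

S = 1500/37 in ≈ 40.541 in; Ia = 300/37 in ≈ 8.108 in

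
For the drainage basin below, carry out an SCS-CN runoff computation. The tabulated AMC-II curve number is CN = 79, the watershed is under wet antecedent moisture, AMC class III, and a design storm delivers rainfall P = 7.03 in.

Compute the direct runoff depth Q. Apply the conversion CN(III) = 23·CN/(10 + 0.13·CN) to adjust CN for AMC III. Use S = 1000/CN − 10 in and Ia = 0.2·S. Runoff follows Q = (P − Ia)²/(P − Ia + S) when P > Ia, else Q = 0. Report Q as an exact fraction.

Q = 1526092093201/262620276700 in ≈ 5.811 in

Adjust CN=79 to AMC III: 23·79/(10 + 0.13·79) → 1817 ÷ (2027/100) = 181700/2027 ≈ 89.640
Retention S: 1000/CN − 10 with CN=89.640 → S = 2100/1817 ≈ 1.156 in
Initial abstraction Ia = S/5 = (2100/1817)/5 = 420/1817 ≈ 0.231 in
Excess rainfall: 7.030 − 0.231 = 6.799 in; P > Ia so Q > 0
Q: (1235351/181700)² ÷ (1445351/181700) = 1526092093201/262620276700 in (≈ 5.811 in)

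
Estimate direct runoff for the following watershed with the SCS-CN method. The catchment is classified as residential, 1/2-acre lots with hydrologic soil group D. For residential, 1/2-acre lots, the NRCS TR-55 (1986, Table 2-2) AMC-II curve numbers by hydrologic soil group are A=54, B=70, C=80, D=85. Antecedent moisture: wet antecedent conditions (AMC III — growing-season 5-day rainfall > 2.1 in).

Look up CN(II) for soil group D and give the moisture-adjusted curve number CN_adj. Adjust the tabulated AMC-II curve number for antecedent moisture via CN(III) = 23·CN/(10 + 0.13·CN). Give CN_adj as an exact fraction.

NRCS table: residential, 1/2-acre lots, soil group D → CN(II) = 85
Adjust CN=85 to AMC III: 23·85/(10 + 0.13·85) → 1955 ÷ (421/20) = 39100/421 ≈ 92.874

CN_adj = 39100/421 ≈ 92.874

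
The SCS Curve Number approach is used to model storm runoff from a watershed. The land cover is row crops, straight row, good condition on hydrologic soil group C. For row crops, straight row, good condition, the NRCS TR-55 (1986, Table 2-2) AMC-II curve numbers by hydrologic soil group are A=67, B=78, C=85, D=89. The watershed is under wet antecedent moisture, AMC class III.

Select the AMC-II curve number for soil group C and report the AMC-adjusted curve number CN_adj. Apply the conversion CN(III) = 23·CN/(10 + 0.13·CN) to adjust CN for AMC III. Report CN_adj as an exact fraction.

NRCS table: row crops, straight row, good condition, soil group C → CN(II) = 85
CN(III) from CN(II)=85: (23·85)/(10 + 0.13·85) = 39100/421 ≈ 92.874

CN_adj = 39100/421 ≈ 92.874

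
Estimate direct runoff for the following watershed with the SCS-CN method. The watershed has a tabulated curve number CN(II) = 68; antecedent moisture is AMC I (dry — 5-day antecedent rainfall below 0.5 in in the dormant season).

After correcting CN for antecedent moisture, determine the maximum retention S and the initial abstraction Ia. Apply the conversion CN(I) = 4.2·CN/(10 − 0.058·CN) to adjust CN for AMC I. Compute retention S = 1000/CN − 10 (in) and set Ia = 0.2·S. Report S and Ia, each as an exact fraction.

Adjust CN=68 to AMC I: 4.2·68/(10 − 0.058·68) → (1428/5) ÷ (757/125) = 35700/757 ≈ 47.160
Max retention: S = 1000/(35700/757) − 10 = 4000/357 in (≈ 11.204 in)
Ia = 0.2S: 0.2·11.204 = 2.241 in (exactly 800/357)

S = 4000/357 in ≈ 11.204 in; Ia = 800/357 in ≈ 2.241 in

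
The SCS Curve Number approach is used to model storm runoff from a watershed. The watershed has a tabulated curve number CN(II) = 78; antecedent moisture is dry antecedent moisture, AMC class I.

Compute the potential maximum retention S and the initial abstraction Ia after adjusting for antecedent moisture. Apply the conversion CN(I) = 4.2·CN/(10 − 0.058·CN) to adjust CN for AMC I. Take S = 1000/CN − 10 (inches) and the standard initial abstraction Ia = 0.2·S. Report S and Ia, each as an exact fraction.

S = 5500/819 in ≈ 6.716 in; Ia = 1100/819 in ≈ 1.343 in

CN(I) from CN(II)=78: (4.2·78)/(10 − 0.058·78) = 81900/1369 ≈ 59.825
Max retention: S = 1000/(81900/1369) − 10 = 5500/819 in (≈ 6.716 in)
Ia = 0.2S: 0.2·6.716 = 1.343 in (exactly 1100/819)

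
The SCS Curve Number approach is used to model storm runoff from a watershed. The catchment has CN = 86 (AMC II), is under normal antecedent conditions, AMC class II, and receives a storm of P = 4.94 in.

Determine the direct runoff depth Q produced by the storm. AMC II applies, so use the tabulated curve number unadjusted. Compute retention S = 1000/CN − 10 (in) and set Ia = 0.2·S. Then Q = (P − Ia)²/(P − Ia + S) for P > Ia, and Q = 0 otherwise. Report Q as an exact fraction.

Q = 98426241/28855150 in ≈ 3.411 in

Average conditions: CN = 86 (no AMC adjustment).
S = 1000/86 − 10 = 70/43 in ≈ 1.628 in
Initial abstraction Ia = S/5 = (70/43)/5 = 14/43 ≈ 0.326 in
P − Ia = 4.940 − 0.326 = 9921/2150 ≈ 4.614 in (> 0, runoff occurs)
Q: (9921/2150)² ÷ (13421/2150) = 98426241/28855150 in (≈ 3.411 in)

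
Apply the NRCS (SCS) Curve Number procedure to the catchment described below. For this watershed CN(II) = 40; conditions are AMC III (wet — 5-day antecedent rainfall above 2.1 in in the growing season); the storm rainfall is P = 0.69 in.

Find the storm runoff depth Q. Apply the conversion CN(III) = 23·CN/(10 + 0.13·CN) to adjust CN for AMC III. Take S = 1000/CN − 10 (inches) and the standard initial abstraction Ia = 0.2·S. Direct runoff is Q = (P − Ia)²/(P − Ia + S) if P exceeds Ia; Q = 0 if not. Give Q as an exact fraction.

Q = 0 in ≈ 0.000 in

CN(III) from CN(II)=40: (23·40)/(10 + 0.13·40) = 1150/19 ≈ 60.526
Retention S: 1000/CN − 10 with CN=60.526 → S = 150/23 ≈ 6.522 in
Ia = 0.2S: 0.2·6.522 = 1.304 in (exactly 30/23)
P = 0.690 ≤ Ia = 1.304 in: entire storm abstracted, Q = 0.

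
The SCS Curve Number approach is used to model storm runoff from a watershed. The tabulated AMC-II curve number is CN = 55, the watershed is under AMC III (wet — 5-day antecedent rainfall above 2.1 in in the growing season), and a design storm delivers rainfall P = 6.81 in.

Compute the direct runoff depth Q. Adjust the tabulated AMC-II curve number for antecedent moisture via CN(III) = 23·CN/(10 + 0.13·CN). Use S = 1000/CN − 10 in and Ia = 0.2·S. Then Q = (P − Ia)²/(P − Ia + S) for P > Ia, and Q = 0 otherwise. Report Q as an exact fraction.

Adjust CN=55 to AMC III: 23·55/(10 + 0.13·55) → 1265 ÷ (343/20) = 25300/343 ≈ 73.761
Retention S: 1000/CN − 10 with CN=73.761 → S = 900/253 ≈ 3.557 in
Ia = 0.2S: 0.2·3.557 = 0.711 in (exactly 180/253)
Since P=6.810 > Ia=0.711: effective rainfall P−Ia = 154293/25300 in
Runoff Q = (P−Ia)²/(P−Ia+S) = (6.099)²/(6.099+3.557) = 7935443283/2060204300 ≈ 3.852 in

Q = 7935443283/2060204300 in ≈ 3.852 in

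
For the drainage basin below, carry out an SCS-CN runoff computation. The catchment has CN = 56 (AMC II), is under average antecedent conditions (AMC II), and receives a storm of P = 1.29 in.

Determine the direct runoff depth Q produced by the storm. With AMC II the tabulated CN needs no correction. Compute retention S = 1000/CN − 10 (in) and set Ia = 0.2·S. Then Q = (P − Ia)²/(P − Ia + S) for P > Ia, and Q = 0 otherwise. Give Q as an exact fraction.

Q = 0 in ≈ 0.000 in

Average conditions: CN = 56 (no AMC adjustment).
Retention S: 1000/CN − 10 with CN=56.000 → S = 55/7 ≈ 7.857 in
Ia = 0.2·(55/7) = 11/7 in ≈ 1.571 in
P = 1.290 ≤ Ia = 1.571 in: entire storm abstracted, Q = 0.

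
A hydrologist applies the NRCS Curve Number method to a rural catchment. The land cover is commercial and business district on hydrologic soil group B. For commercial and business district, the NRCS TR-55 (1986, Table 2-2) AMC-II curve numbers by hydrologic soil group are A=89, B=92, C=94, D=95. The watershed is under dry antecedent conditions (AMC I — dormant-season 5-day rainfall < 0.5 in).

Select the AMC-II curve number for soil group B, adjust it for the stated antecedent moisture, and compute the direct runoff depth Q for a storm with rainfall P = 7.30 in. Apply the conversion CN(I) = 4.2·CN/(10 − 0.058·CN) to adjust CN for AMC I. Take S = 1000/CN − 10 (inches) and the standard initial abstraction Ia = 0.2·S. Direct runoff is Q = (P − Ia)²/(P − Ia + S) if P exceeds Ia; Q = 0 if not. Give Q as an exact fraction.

Q = 1106161081/208940970 in ≈ 5.294 in

NRCS table: commercial and business district, soil group B → CN(II) = 92
CN(I) from CN(II)=92: (4.2·92)/(10 − 0.058·92) = 48300/583 ≈ 82.847
Max retention: S = 1000/(48300/583) − 10 = 1000/483 in (≈ 2.070 in)
Ia = 0.2·(1000/483) = 200/483 in ≈ 0.414 in
Since P=7.300 > Ia=0.414: effective rainfall P−Ia = 33259/4830 in
Q: (33259/4830)² ÷ (43259/4830) = 1106161081/208940970 in (≈ 5.294 in)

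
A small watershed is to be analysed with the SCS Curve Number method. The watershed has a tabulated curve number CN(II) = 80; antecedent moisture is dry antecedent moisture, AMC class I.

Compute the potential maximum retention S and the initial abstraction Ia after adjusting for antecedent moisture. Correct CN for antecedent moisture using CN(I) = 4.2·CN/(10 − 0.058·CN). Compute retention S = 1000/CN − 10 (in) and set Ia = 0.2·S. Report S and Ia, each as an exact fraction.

S = 125/21 in ≈ 5.952 in; Ia = 25/21 in ≈ 1.190 in

Adjust CN=80 to AMC I: 4.2·80/(10 − 0.058·80) → 336 ÷ (134/25) = 4200/67 ≈ 62.687
Max retention: S = 1000/(4200/67) − 10 = 125/21 in (≈ 5.952 in)
Ia = 0.2·(125/21) = 25/21 in ≈ 1.190 in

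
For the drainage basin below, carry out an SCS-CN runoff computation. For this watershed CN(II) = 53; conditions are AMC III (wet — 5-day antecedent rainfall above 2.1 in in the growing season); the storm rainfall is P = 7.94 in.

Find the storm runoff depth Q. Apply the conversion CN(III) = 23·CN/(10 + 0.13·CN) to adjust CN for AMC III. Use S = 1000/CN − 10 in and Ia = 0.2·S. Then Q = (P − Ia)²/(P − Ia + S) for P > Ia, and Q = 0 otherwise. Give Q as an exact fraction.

Adjust CN=53 to AMC III: 23·53/(10 + 0.13·53) → 1219 ÷ (1689/100) = 121900/1689 ≈ 72.173
Max retention: S = 1000/(121900/1689) − 10 = 4700/1219 in (≈ 3.856 in)
Ia = 0.2·(4700/1219) = 940/1219 in ≈ 0.771 in
Since P=7.940 > Ia=0.771: effective rainfall P−Ia = 436943/60950 in
Q: (436943/60950)² ÷ (671943/60950) = 190919185249/40954925850 in (≈ 4.662 in)

Q = 190919185249/40954925850 in ≈ 4.662 in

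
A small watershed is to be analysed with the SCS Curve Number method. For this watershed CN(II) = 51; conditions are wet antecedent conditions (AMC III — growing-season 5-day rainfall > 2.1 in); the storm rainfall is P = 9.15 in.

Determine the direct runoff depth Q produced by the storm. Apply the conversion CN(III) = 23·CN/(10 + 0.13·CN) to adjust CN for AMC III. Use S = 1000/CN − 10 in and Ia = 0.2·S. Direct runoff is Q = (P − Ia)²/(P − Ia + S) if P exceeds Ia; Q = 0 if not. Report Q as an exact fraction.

Q = 38048013481/6875164140 in ≈ 5.534 in

CN(III) from CN(II)=51: (23·51)/(10 + 0.13·51) = 117300/1663 ≈ 70.535
Retention S: 1000/CN − 10 with CN=70.535 → S = 4900/1173 ≈ 4.177 in
Initial abstraction Ia = S/5 = (4900/1173)/5 = 980/1173 ≈ 0.835 in
P − Ia = 9.150 − 0.835 = 195059/23460 ≈ 8.315 in (> 0, runoff occurs)
Q: (195059/23460)² ÷ (293059/23460) = 38048013481/6875164140 in (≈ 5.534 in)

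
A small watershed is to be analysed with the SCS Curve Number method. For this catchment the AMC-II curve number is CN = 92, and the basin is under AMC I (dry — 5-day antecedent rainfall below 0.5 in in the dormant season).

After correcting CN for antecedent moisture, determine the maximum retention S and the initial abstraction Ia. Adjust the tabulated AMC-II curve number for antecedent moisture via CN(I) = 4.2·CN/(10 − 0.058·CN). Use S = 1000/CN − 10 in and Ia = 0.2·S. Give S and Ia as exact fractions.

S = 1000/483 in ≈ 2.070 in; Ia = 200/483 in ≈ 0.414 in

CN(I) from CN(II)=92: (4.2·92)/(10 − 0.058·92) = 48300/583 ≈ 82.847
S = 1000/(48300/583) − 10 = 1000/483 in ≈ 2.070 in
Initial abstraction Ia = S/5 = (1000/483)/5 = 200/483 ≈ 0.414 in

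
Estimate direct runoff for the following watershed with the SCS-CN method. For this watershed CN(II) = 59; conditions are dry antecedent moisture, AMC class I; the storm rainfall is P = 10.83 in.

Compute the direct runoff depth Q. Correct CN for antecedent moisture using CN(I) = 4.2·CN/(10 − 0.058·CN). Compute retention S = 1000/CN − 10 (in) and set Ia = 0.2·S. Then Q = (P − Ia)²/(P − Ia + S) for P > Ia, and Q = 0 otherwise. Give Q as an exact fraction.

Q = 868320194569/369449604300 in ≈ 2.350 in

Adjust CN=59 to AMC I: 4.2·59/(10 − 0.058·59) → (1239/5) ÷ (3289/500) = 123900/3289 ≈ 37.671
S = 1000/(123900/3289) − 10 = 20500/1239 in ≈ 16.546 in
Ia = 0.2S: 0.2·16.546 = 3.309 in (exactly 4100/1239)
P − Ia = 10.830 − 3.309 = 931837/123900 ≈ 7.521 in (> 0, runoff occurs)
Q = (931837/123900)²/((931837/123900) + 20500/1239) = (868320194569/15351210000)/(2981837/123900) = 868320194569/369449604300 in ≈ 2.350 in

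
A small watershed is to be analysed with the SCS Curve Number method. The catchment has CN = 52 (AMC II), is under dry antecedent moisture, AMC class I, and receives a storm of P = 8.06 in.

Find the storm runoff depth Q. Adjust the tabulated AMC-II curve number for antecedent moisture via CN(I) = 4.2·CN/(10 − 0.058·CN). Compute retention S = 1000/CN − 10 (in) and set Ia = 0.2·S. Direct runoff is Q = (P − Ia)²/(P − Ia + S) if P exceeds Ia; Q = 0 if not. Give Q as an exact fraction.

Dry (AMC I): CN(I) = 4.2·52/(10 − 0.058·52) = (1092/5)/(873/125) = 9100/291 ≈ 31.271
S = 1000/(9100/291) − 10 = 2000/91 in ≈ 21.978 in
Ia = 0.2S: 0.2·21.978 = 4.396 in (exactly 400/91)
P − Ia = 8.060 − 4.396 = 16673/4550 ≈ 3.664 in (> 0, runoff occurs)
Runoff Q = (P−Ia)²/(P−Ia+S) = (3.664)²/(3.664+21.978) = 277988929/530862150 ≈ 0.524 in

Q = 277988929/530862150 in ≈ 0.524 in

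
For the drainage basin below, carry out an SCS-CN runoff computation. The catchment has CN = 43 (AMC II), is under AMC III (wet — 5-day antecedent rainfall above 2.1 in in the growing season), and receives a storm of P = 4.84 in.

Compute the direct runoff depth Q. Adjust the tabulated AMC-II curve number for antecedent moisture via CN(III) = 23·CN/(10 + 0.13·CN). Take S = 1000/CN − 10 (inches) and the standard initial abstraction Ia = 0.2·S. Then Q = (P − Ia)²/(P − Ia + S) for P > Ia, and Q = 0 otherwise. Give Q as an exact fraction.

Q = 8311786561/5777466025 in ≈ 1.439 in

Adjust CN=43 to AMC III: 23·43/(10 + 0.13·43) → 989 ÷ (1559/100) = 98900/1559 ≈ 63.438
Max retention: S = 1000/(98900/1559) − 10 = 5700/989 in (≈ 5.763 in)
Initial abstraction Ia = S/5 = (5700/989)/5 = 1140/989 ≈ 1.153 in
Excess rainfall: 4.840 − 1.153 = 3.687 in; P > Ia so Q > 0
Runoff Q = (P−Ia)²/(P−Ia+S) = (3.687)²/(3.687+5.763) = 8311786561/5777466025 ≈ 1.439 in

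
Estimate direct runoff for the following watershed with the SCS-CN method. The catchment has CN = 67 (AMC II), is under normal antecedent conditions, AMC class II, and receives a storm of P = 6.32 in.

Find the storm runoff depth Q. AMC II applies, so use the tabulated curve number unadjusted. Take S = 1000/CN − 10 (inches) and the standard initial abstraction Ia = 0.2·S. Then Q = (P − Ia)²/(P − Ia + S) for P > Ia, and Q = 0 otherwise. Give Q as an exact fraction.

Q = 39926048/14393275 in ≈ 2.774 in

Average conditions: CN = 67 (no AMC adjustment).
Retention S: 1000/CN − 10 with CN=67.000 → S = 330/67 ≈ 4.925 in
Ia = 0.2S: 0.2·4.925 = 0.985 in (exactly 66/67)
P − Ia = 6.320 − 0.985 = 8936/1675 ≈ 5.335 in (> 0, runoff occurs)
Q: (8936/1675)² ÷ (17186/1675) = 39926048/14393275 in (≈ 2.774 in)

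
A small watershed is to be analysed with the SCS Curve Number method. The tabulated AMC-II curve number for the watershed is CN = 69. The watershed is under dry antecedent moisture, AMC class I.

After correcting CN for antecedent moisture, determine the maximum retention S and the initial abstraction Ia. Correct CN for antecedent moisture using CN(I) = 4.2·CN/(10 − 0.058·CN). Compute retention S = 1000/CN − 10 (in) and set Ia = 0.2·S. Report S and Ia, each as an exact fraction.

S = 15500/1449 in ≈ 10.697 in; Ia = 3100/1449 in ≈ 2.139 in

Dry (AMC I): CN(I) = 4.2·69/(10 − 0.058·69) = (1449/5)/(2999/500) = 144900/2999 ≈ 48.316
S = 1000/(144900/2999) − 10 = 15500/1449 in ≈ 10.697 in
Ia = 0.2S: 0.2·10.697 = 2.139 in (exactly 3100/1449)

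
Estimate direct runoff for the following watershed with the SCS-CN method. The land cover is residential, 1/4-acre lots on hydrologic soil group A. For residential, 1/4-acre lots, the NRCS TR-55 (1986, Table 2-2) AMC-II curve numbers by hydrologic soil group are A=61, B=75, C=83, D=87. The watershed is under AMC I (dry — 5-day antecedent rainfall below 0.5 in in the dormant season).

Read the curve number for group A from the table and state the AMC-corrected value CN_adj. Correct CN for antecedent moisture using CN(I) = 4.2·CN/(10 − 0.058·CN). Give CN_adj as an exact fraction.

NRCS table: residential, 1/4-acre lots, soil group A → CN(II) = 61
Dry (AMC I): CN(I) = 4.2·61/(10 − 0.058·61) = (1281/5)/(3231/500) = 42700/1077 ≈ 39.647

CN_adj = 42700/1077 ≈ 39.647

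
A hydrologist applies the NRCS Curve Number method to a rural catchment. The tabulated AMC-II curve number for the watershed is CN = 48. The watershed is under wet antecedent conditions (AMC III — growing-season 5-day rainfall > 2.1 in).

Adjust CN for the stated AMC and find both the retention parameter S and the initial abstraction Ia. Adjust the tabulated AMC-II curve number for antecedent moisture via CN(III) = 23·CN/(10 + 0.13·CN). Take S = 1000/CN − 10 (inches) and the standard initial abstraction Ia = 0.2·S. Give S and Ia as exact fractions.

S = 325/69 in ≈ 4.710 in; Ia = 65/69 in ≈ 0.942 in

Adjust CN=48 to AMC III: 23·48/(10 + 0.13·48) → 1104 ÷ (406/25) = 13800/203 ≈ 67.980
S = 1000/(13800/203) − 10 = 325/69 in ≈ 4.710 in
Ia = 0.2S: 0.2·4.710 = 0.942 in (exactly 65/69)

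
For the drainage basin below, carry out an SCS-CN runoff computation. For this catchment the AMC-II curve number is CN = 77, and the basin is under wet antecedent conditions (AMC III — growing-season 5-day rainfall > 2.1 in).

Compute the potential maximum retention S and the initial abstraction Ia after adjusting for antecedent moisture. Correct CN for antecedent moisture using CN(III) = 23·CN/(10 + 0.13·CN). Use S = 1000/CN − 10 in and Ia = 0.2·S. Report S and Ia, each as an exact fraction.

Wet (AMC III): CN(III) = 23·77/(10 + 0.13·77) = 1771/(2001/100) = 7700/87 ≈ 88.506
Max retention: S = 1000/(7700/87) − 10 = 100/77 in (≈ 1.299 in)
Ia = 0.2S: 0.2·1.299 = 0.260 in (exactly 20/77)

S = 100/77 in ≈ 1.299 in; Ia = 20/77 in ≈ 0.260 in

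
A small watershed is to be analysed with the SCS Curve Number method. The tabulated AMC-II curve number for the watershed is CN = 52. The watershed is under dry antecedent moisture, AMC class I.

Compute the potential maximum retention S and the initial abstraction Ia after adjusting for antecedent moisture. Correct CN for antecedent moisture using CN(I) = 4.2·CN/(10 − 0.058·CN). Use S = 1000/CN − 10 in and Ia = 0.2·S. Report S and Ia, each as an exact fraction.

Adjust CN=52 to AMC I: 4.2·52/(10 − 0.058·52) → (1092/5) ÷ (873/125) = 9100/291 ≈ 31.271
Retention S: 1000/CN − 10 with CN=31.271 → S = 2000/91 ≈ 21.978 in
Ia = 0.2S: 0.2·21.978 = 4.396 in (exactly 400/91)

S = 2000/91 in ≈ 21.978 in; Ia = 400/91 in ≈ 4.396 in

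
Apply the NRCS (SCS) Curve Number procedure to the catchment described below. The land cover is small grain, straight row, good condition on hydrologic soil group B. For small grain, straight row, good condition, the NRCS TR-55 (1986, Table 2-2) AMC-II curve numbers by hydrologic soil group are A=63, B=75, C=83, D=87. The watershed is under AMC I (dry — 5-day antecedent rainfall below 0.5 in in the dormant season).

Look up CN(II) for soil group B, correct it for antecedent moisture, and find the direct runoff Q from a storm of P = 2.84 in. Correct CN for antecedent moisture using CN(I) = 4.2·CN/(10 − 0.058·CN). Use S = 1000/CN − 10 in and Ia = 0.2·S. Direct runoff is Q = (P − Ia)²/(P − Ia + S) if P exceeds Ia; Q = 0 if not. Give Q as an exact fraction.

NRCS table: small grain, straight row, good condition, soil group B → CN(II) = 75
Dry (AMC I): CN(I) = 4.2·75/(10 − 0.058·75) = 315/(113/20) = 6300/113 ≈ 55.752
S = 1000/(6300/113) − 10 = 500/63 in ≈ 7.937 in
Ia = 0.2·(500/63) = 100/63 in ≈ 1.587 in
Excess rainfall: 2.840 − 1.587 = 1.253 in; P > Ia so Q > 0
Q = (1973/1575)²/((1973/1575) + 500/63) = (3892729/2480625)/(14473/1575) = 3892729/22794975 in ≈ 0.171 in

Q = 3892729/22794975 in ≈ 0.171 in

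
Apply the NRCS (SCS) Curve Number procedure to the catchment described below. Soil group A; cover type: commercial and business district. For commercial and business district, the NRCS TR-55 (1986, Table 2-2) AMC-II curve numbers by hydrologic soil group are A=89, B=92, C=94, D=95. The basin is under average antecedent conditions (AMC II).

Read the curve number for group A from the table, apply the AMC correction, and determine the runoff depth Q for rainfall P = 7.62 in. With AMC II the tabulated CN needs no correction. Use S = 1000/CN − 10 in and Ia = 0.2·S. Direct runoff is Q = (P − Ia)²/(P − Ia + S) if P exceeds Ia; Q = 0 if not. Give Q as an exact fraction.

NRCS table: commercial and business district, soil group A → CN(II) = 89
AMC II — tabulated CN = 89 applies directly.
Max retention: S = 1000/89 − 10 = 110/89 in (≈ 1.236 in)
Initial abstraction Ia = S/5 = (110/89)/5 = 22/89 ≈ 0.247 in
P − Ia = 7.620 − 0.247 = 32809/4450 ≈ 7.373 in (> 0, runoff occurs)
Runoff Q = (P−Ia)²/(P−Ia+S) = (7.373)²/(7.373+1.236) = 1076430481/170475050 ≈ 6.314 in

Q = 1076430481/170475050 in ≈ 6.314 in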